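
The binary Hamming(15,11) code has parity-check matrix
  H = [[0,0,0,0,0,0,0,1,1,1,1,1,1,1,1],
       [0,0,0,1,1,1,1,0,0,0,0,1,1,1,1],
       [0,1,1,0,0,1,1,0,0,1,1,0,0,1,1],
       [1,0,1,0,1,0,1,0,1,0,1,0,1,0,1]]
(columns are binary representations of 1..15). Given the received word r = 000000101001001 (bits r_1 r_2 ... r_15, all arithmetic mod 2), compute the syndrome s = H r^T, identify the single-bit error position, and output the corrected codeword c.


s = (1, 1, 0, 1)^T, error position = 13, corrected codeword c = 000000101001101

Compute s = H r^T mod 2 one row at a time:
  s_1 = 0 + 1 + 0 + 0 + 1 + 0 + 0 + 1 = 3 ≡ 1 (mod 2).
  s_2 = 0 + 0 + 0 + 1 + 1 + 0 + 0 + 1 = 3 ≡ 1 (mod 2).
  s_3 = 0 + 0 + 0 + 1 + 0 + 0 + 0 + 1 = 2 ≡ 0 (mod 2).
  s_4 = 0 + 0 + 0 + 1 + 1 + 0 + 0 + 1 = 3 ≡ 1 (mod 2).
s = (1, 1, 0, 1)^T — this equals column 13 of H (binary 1101), so error is at position 13.
Correct: flip bit 13 of r = 000000101001001 to get c = 000000101001101.


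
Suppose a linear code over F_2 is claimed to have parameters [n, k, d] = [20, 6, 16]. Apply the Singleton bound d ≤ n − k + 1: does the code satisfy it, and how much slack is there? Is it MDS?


Singleton RHS = n − k + 1 = 15, slack = -1, bound violated (no such code; not MDS).

Singleton bound: d ≤ n − k + 1.
Here n = 20, k = 6, so n − k + 1 = 15.
Given d = 16, check d ≤ 15: NO.
Slack = (n − k + 1) − d = -1.
The slack is negative: d = 16 exceeds n − k + 1 = 15 by 1, so the Singleton bound is violated and no linear [20, 6, 16]_2 code can exist. In particular it is not MDS (MDS requires d = n − k + 1 exactly).
Description: the claimed parameters are [20, 6, 16]_2; such a code would be impossible (violates the Singleton bound).


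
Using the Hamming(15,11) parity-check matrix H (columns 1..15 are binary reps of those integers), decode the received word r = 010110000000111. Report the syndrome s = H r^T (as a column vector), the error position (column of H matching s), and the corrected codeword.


s = (1, 1, 1, 1)^T, error position = 15, corrected codeword c = 010110000000110

Compute s = H r^T mod 2 one row at a time:
  s_1 = 0 + 0 + 0 + 0 + 0 + 1 + 1 + 1 = 3 ≡ 1 (mod 2).
  s_2 = 1 + 1 + 0 + 0 + 0 + 1 + 1 + 1 = 5 ≡ 1 (mod 2).
  s_3 = 1 + 0 + 0 + 0 + 0 + 0 + 1 + 1 = 3 ≡ 1 (mod 2).
  s_4 = 0 + 0 + 1 + 0 + 0 + 0 + 1 + 1 = 3 ≡ 1 (mod 2).
s = (1, 1, 1, 1)^T — this equals column 15 of H (binary 1111), so error is at position 15.
Correct: flip bit 15 of r = 010110000000111 to get c = 010110000000110.


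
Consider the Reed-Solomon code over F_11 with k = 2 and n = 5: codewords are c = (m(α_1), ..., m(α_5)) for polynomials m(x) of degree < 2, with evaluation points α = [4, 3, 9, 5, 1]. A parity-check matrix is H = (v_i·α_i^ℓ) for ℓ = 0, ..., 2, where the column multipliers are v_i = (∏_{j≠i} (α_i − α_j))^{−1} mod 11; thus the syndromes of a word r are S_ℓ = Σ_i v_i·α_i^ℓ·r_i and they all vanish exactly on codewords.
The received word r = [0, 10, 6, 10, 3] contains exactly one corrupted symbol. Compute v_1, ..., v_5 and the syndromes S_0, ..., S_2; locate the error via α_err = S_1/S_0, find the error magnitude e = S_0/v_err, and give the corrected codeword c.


S = (1, 3, 9), error at position 2, error magnitude e = 9, c = [0, 1, 6, 10, 3].

Step 1: column multipliers v_i = (∏_{j≠i}(α_i − α_j))^{−1} mod 11.
  i = 1 (α = 4): (4−3)(4−9)(4−5)(4−1) = 1·(−5)·(−1)·3 = 15 ≡ 4, so v_1 = 4^{−1} = 3 (mod 11).
  i = 2 (α = 3): (3−4)(3−9)(3−5)(3−1) = (−1)·(−6)·(−2)·2 = −24 ≡ 9, so v_2 = 9^{−1} = 5 (mod 11).
  i = 3 (α = 9): (9−4)(9−3)(9−5)(9−1) = 5·6·4·8 = 960 ≡ 3, so v_3 = 3^{−1} = 4 (mod 11).
  i = 4 (α = 5): (5−4)(5−3)(5−9)(5−1) = 1·2·(−4)·4 = −32 ≡ 1, so v_4 = 1^{−1} = 1 (mod 11).
  i = 5 (α = 1): (1−4)(1−3)(1−9)(1−5) = (−3)·(−2)·(−8)·(−4) = 192 ≡ 5, so v_5 = 5^{−1} = 9 (mod 11).
  v = [3, 5, 4, 1, 9].
Step 2: syndromes of r = [0, 10, 6, 10, 3] (all sums mod 11).
  S_0 = Σ v_i r_i = 3·0 + 5·10 + 4·6 + 1·10 + 9·3 = 111 ≡ 1.
  S_1 = Σ v_i α_i r_i = 3·4·0 + 5·3·10 + 4·9·6 + 1·5·10 + 9·1·3 = 443 ≡ 3.
  α_i^2 mod 11 = [5, 9, 4, 3, 1].
  S_2 = Σ v_i α_i^2 r_i = 3·5·0 + 5·9·10 + 4·4·6 + 1·3·10 + 9·1·3 = 603 ≡ 9.
  S = (1, 3, 9) ≠ 0, so r is not a codeword (an error is present).
Step 3: locate the error. For a single error e at position i, S_ℓ = v_i·e·α_i^ℓ, so α_err = S_1/S_0.
  S_0^{−1} = 1^{−1} = 1 (mod 11), so α_err = 3·1 = 3 ≡ 3 = α_2. Error position i = 2.
  Consistency check: S_2/S_1 = 9·4 = 36 ≡ 3 = α_err ✓ (single-error assumption holds).
Step 4: error magnitude e = S_0/v_2 = S_0·∏_{j≠2}(α_2 − α_j) = 1·9 = 9 ≡ 9 (mod 11).
Step 5: correct position 2: c_2 = r_2 − e = 10 − 9 ≡ 1 (mod 11). Hence c = [0, 1, 6, 10, 3].
  Check: interpolating c through the α_i gives m(x) = 4 + 10·x (degree < 2) with m(α_i) = c_i for every i, so c is indeed a codeword.


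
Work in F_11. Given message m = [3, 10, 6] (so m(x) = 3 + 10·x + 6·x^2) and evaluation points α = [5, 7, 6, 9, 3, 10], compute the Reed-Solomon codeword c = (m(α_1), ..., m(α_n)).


c = [5, 4, 4, 7, 10, 10]

Message polynomial: m(x) = 3 + 10·x + 6·x^2 (mod 11).
For each evaluation point α_i, compute m(α_i) mod 11:
  α_1 = 5: Horner steps 6 → 7 → 5, so m(5) = 5.
  α_2 = 7: Horner steps 6 → 8 → 4, so m(7) = 4.
  α_3 = 6: Horner steps 6 → 2 → 4, so m(6) = 4.
  α_4 = 9: Horner steps 6 → 9 → 7, so m(9) = 7.
  α_5 = 3: Horner steps 6 → 6 → 10, so m(3) = 10.
  α_6 = 10: Horner steps 6 → 4 → 10, so m(10) = 10.
Codeword c = [5, 4, 4, 7, 10, 10] ∈ F_11^6.


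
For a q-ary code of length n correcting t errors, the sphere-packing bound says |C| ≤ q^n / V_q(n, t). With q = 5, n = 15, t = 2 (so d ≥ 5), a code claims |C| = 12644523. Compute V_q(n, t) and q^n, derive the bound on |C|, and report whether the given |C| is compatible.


V_q(n, t) = 1741, q^n = 30517578125, Hamming bound = 17528764, |C| = 12644523 ≤ bound (satisfied).

Step 1: Compute V_q(n, t) = Σ_{j=0}^2 C(n, j) (q−1)^j.
  j = 0: C(15,0)·(4)^0 = 1·1 = 1.
  j = 1: C(15,1)·(4)^1 = 15·4 = 60.
  j = 2: C(15,2)·(4)^2 = 105·16 = 1680.
  V_q(n, t) = 1 + 60 + 1680 = 1741.
Step 2: q^n = 5^15 = 30517578125.
Step 3: Hamming bound ⌊q^n / V_q(n,t)⌋ = ⌊30517578125/1741⌋ = 17528764.
Step 4: Compare |C| = 12644523 to 17528764: satisfied.
The claimed |C| lies below the Hamming bound.


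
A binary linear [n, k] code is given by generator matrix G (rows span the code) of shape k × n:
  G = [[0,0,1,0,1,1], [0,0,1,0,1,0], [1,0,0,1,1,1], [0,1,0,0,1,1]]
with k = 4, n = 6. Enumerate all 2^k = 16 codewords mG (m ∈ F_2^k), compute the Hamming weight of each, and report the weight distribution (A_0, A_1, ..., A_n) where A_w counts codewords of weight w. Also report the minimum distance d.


Weight distribution: A_0 = 1, A_1 = 1, A_2 = 3, A_3 = 6, A_4 = 3, A_5 = 1, A_6 = 1. Minimum distance d = 1.

Enumerate all 2^4 = 16 messages m ∈ F_2^4.
For each, compute codeword c = mG in F_2^6, then tally its weight.
  m = 0000 → c = 000000, weight = 0.
  m = 1000 → c = 001011, weight = 3.
  m = 0100 → c = 001010, weight = 2.
  m = 1100 → c = 000001, weight = 1.
  m = 0010 → c = 100111, weight = 4.
  m = 1010 → c = 101100, weight = 3.
  m = 0110 → c = 101101, weight = 4.
  m = 1110 → c = 100110, weight = 3.
  m = 0001 → c = 010011, weight = 3.
  m = 1001 → c = 011000, weight = 2.
  m = 0101 → c = 011001, weight = 3.
  m = 1101 → c = 010010, weight = 2.
  m = 0011 → c = 110100, weight = 3.
  m = 1011 → c = 111111, weight = 6.
  m = 0111 → c = 111110, weight = 5.
  m = 1111 → c = 110101, weight = 4.
Tally weights:
  weight 0: 1 codewords.
  weight 1: 1 codewords.
  weight 2: 3 codewords.
  weight 3: 6 codewords.
  weight 4: 3 codewords.
  weight 5: 1 codewords.
  weight 6: 1 codewords.
Minimum distance d = smallest w > 0 with A_w > 0 = 1.
Sanity: Σ A_w = 16 = 2^4 = 16 ✓.


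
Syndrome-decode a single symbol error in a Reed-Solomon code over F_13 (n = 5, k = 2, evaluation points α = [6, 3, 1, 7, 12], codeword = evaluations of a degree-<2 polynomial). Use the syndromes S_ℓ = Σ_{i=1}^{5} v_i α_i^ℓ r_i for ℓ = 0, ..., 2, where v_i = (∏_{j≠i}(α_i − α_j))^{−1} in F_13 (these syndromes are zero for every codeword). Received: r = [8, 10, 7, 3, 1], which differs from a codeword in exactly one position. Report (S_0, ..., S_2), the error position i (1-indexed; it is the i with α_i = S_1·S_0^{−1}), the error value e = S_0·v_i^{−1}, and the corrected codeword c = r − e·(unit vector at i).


S = (6, 7, 6), error at position 5, error magnitude e = 10, c = [8, 10, 7, 3, 4].

Step 1: column multipliers v_i = (∏_{j≠i}(α_i − α_j))^{−1} mod 13.
  i = 1 (α = 6): (6−3)(6−1)(6−7)(6−12) = 3·5·(−1)·(−6) = 90 ≡ 12, so v_1 = 12^{−1} = 12 (mod 13).
  i = 2 (α = 3): (3−6)(3−1)(3−7)(3−12) = (−3)·2·(−4)·(−9) = −216 ≡ 5, so v_2 = 5^{−1} = 8 (mod 13).
  i = 3 (α = 1): (1−6)(1−3)(1−7)(1−12) = (−5)·(−2)·(−6)·(−11) = 660 ≡ 10, so v_3 = 10^{−1} = 4 (mod 13).
  i = 4 (α = 7): (7−6)(7−3)(7−1)(7−12) = 1·4·6·(−5) = −120 ≡ 10, so v_4 = 10^{−1} = 4 (mod 13).
  i = 5 (α = 12): (12−6)(12−3)(12−1)(12−7) = 6·9·11·5 = 2970 ≡ 6, so v_5 = 6^{−1} = 11 (mod 13).
  v = [12, 8, 4, 4, 11].
Step 2: syndromes of r = [8, 10, 7, 3, 1] (all sums mod 13).
  S_0 = Σ v_i r_i = 12·8 + 8·10 + 4·7 + 4·3 + 11·1 = 227 ≡ 6.
  S_1 = Σ v_i α_i r_i = 12·6·8 + 8·3·10 + 4·1·7 + 4·7·3 + 11·12·1 = 1060 ≡ 7.
  α_i^2 mod 13 = [10, 9, 1, 10, 1].
  S_2 = Σ v_i α_i^2 r_i = 12·10·8 + 8·9·10 + 4·1·7 + 4·10·3 + 11·1·1 = 1839 ≡ 6.
  S = (6, 7, 6) ≠ 0, so r is not a codeword (an error is present).
Step 3: locate the error. For a single error e at position i, S_ℓ = v_i·e·α_i^ℓ, so α_err = S_1/S_0.
  S_0^{−1} = 6^{−1} = 11 (mod 13), so α_err = 7·11 = 77 ≡ 12 = α_5. Error position i = 5.
  Consistency check: S_2/S_1 = 6·2 = 12 ≡ 12 = α_err ✓ (single-error assumption holds).
Step 4: error magnitude e = S_0/v_5 = S_0·∏_{j≠5}(α_5 − α_j) = 6·6 = 36 ≡ 10 (mod 13).
Step 5: correct position 5: c_5 = r_5 − e = 1 − 10 ≡ 4 (mod 13). Hence c = [8, 10, 7, 3, 4].
  Check: interpolating c through the α_i gives m(x) = 12 + 8·x (degree < 2) with m(α_i) = c_i for every i, so c is indeed a codeword.


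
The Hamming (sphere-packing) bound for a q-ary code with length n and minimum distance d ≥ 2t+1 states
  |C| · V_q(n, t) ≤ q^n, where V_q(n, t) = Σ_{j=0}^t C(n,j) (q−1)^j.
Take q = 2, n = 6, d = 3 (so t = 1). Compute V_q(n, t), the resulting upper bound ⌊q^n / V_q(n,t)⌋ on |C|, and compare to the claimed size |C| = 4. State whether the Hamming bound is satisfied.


V_q(n, t) = 7, q^n = 64, Hamming bound = 9, |C| = 4 ≤ bound (satisfied).

Step 1: Compute V_q(n, t) = Σ_{j=0}^1 C(n, j) (q−1)^j.
  j = 0: C(6,0)·(1)^0 = 1·1 = 1.
  j = 1: C(6,1)·(1)^1 = 6·1 = 6.
  V_q(n, t) = 1 + 6 = 7.
Step 2: q^n = 2^6 = 64.
Step 3: Hamming bound ⌊q^n / V_q(n,t)⌋ = ⌊64/7⌋ = 9.
Step 4: Compare |C| = 4 to 9: satisfied.
The claimed |C| lies below the Hamming bound.


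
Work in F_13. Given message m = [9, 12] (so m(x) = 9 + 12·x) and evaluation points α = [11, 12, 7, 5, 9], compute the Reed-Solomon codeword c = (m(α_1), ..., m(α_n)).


c = [11, 10, 2, 4, 0]

Message polynomial: m(x) = 9 + 12·x (mod 13).
For each evaluation point α_i, compute m(α_i) mod 13:
  α_1 = 11: Horner steps 12 → 11, so m(11) = 11.
  α_2 = 12: Horner steps 12 → 10, so m(12) = 10.
  α_3 = 7: Horner steps 12 → 2, so m(7) = 2.
  α_4 = 5: Horner steps 12 → 4, so m(5) = 4.
  α_5 = 9: Horner steps 12 → 0, so m(9) = 0.
Codeword c = [11, 10, 2, 4, 0] ∈ F_13^5.


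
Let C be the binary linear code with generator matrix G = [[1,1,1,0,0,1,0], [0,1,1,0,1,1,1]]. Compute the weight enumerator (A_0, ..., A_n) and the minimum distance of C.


Weight distribution: A_0 = 1, A_3 = 1, A_4 = 1, A_5 = 1. Minimum distance d = 3.

Enumerate all 2^2 = 4 messages m ∈ F_2^2.
For each, compute codeword c = mG in F_2^7, then tally its weight.
  m = 00 → c = 0000000, weight = 0.
  m = 10 → c = 1110010, weight = 4.
  m = 01 → c = 0110111, weight = 5.
  m = 11 → c = 1000101, weight = 3.
Tally weights:
  weight 0: 1 codewords.
  weight 3: 1 codewords.
  weight 4: 1 codewords.
  weight 5: 1 codewords.
Minimum distance d = smallest w > 0 with A_w > 0 = 3.
Sanity: Σ A_w = 4 = 2^2 = 4 ✓.


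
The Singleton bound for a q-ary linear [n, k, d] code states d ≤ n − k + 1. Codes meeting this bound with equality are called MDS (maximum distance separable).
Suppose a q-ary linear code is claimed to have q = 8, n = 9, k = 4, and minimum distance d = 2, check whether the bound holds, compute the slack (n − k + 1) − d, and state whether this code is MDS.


Singleton RHS = n − k + 1 = 6, slack = 4, bound satisfied, not MDS.

Singleton bound: d ≤ n − k + 1.
Here n = 9, k = 4, so n − k + 1 = 6.
Given d = 2, check d ≤ 6: YES.
Slack = (n − k + 1) − d = 4.
The code is NOT MDS (slack = 4 > 0).
Description: the claimed parameters are [9, 4, 2]_8; such a code would be non-MDS.


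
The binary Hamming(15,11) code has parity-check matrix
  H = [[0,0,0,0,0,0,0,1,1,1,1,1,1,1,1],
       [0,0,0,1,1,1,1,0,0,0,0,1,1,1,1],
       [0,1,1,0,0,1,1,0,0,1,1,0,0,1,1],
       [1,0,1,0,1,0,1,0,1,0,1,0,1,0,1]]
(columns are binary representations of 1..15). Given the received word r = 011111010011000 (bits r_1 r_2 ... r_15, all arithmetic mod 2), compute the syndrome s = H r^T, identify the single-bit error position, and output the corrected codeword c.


s = (1, 0, 0, 1)^T, error position = 9, corrected codeword c = 011111011011000

Compute s = H r^T mod 2 one row at a time:
  s_1 = 1 + 0 + 0 + 1 + 1 + 0 + 0 + 0 = 3 ≡ 1 (mod 2).
  s_2 = 1 + 1 + 1 + 0 + 1 + 0 + 0 + 0 = 4 ≡ 0 (mod 2).
  s_3 = 1 + 1 + 1 + 0 + 0 + 1 + 0 + 0 = 4 ≡ 0 (mod 2).
  s_4 = 0 + 1 + 1 + 0 + 0 + 1 + 0 + 0 = 3 ≡ 1 (mod 2).
s = (1, 0, 0, 1)^T — this equals column 9 of H (binary 1001), so error is at position 9.
Correct: flip bit 9 of r = 011111010011000 to get c = 011111011011000.


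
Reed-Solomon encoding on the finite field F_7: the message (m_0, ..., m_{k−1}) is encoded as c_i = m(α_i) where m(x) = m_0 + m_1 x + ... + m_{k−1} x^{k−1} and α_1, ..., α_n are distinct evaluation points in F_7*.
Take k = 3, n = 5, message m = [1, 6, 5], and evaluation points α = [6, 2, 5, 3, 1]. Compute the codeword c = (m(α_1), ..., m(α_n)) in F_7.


c = [0, 5, 2, 1, 5]

Message polynomial: m(x) = 1 + 6·x + 5·x^2 (mod 7).
For each evaluation point α_i, compute m(α_i) mod 7:
  α_1 = 6: Horner steps 5 → 1 → 0, so m(6) = 0.
  α_2 = 2: Horner steps 5 → 2 → 5, so m(2) = 5.
  α_3 = 5: Horner steps 5 → 3 → 2, so m(5) = 2.
  α_4 = 3: Horner steps 5 → 0 → 1, so m(3) = 1.
  α_5 = 1: Horner steps 5 → 4 → 5, so m(1) = 5.
Codeword c = [0, 5, 2, 1, 5] ∈ F_7^5.


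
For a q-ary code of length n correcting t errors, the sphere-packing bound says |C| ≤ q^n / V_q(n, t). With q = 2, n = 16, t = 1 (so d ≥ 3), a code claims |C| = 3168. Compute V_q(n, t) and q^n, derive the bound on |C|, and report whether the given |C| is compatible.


V_q(n, t) = 17, q^n = 65536, Hamming bound = 3855, |C| = 3168 ≤ bound (satisfied).

Step 1: Compute V_q(n, t) = Σ_{j=0}^1 C(n, j) (q−1)^j.
  j = 0: C(16,0)·(1)^0 = 1·1 = 1.
  j = 1: C(16,1)·(1)^1 = 16·1 = 16.
  V_q(n, t) = 1 + 16 = 17.
Step 2: q^n = 2^16 = 65536.
Step 3: Hamming bound ⌊q^n / V_q(n,t)⌋ = ⌊65536/17⌋ = 3855.
Step 4: Compare |C| = 3168 to 3855: satisfied.
The claimed |C| lies below the Hamming bound.


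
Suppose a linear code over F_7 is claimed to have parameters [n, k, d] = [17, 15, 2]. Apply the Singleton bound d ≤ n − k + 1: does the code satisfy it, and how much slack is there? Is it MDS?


Singleton RHS = n − k + 1 = 3, slack = 1, bound satisfied, not MDS.

Singleton bound: d ≤ n − k + 1.
Here n = 17, k = 15, so n − k + 1 = 3.
Given d = 2, check d ≤ 3: YES.
Slack = (n − k + 1) − d = 1.
The code is NOT MDS (slack = 1 > 0).
Description: the claimed parameters are [17, 15, 2]_7; such a code would be non-MDS.


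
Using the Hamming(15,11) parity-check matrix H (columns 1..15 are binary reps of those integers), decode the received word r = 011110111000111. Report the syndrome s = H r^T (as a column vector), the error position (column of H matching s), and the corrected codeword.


s = (1, 0, 1, 0)^T, error position = 10, corrected codeword c = 011110111100111

Compute s = H r^T mod 2 one row at a time:
  s_1 = 1 + 1 + 0 + 0 + 0 + 1 + 1 + 1 = 5 ≡ 1 (mod 2).
  s_2 = 1 + 1 + 0 + 1 + 0 + 1 + 1 + 1 = 6 ≡ 0 (mod 2).
  s_3 = 1 + 1 + 0 + 1 + 0 + 0 + 1 + 1 = 5 ≡ 1 (mod 2).
  s_4 = 0 + 1 + 1 + 1 + 1 + 0 + 1 + 1 = 6 ≡ 0 (mod 2).
s = (1, 0, 1, 0)^T — this equals column 10 of H (binary 1010), so error is at position 10.
Correct: flip bit 10 of r = 011110111000111 to get c = 011110111100111.


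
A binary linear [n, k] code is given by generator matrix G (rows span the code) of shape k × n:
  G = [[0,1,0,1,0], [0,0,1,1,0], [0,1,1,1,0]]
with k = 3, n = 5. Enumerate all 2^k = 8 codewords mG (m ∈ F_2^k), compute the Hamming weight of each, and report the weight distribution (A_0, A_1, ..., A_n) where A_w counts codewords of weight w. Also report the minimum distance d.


Weight distribution: A_0 = 1, A_1 = 3, A_2 = 3, A_3 = 1. Minimum distance d = 1.

Enumerate all 2^3 = 8 messages m ∈ F_2^3.
For each, compute codeword c = mG in F_2^5, then tally its weight.
  m = 000 → c = 00000, weight = 0.
  m = 100 → c = 01010, weight = 2.
  m = 010 → c = 00110, weight = 2.
  m = 110 → c = 01100, weight = 2.
  m = 001 → c = 01110, weight = 3.
  m = 101 → c = 00100, weight = 1.
  m = 011 → c = 01000, weight = 1.
  m = 111 → c = 00010, weight = 1.
Tally weights:
  weight 0: 1 codewords.
  weight 1: 3 codewords.
  weight 2: 3 codewords.
  weight 3: 1 codewords.
Minimum distance d = smallest w > 0 with A_w > 0 = 1.
Sanity: Σ A_w = 8 = 2^3 = 8 ✓.


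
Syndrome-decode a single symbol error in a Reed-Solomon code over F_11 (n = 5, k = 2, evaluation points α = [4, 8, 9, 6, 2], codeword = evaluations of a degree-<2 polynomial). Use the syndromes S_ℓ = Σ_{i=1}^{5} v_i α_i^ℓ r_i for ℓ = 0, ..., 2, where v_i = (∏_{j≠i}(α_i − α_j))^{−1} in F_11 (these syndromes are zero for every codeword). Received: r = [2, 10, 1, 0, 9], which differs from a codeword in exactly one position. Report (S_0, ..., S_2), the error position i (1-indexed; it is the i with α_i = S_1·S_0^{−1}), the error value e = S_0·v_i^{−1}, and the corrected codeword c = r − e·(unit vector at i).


S = (4, 2, 1), error at position 4, error magnitude e = 5, c = [2, 10, 1, 6, 9].

Step 1: column multipliers v_i = (∏_{j≠i}(α_i − α_j))^{−1} mod 11.
  i = 1 (α = 4): (4−8)(4−9)(4−6)(4−2) = (−4)·(−5)·(−2)·2 = −80 ≡ 8, so v_1 = 8^{−1} = 7 (mod 11).
  i = 2 (α = 8): (8−4)(8−9)(8−6)(8−2) = 4·(−1)·2·6 = −48 ≡ 7, so v_2 = 7^{−1} = 8 (mod 11).
  i = 3 (α = 9): (9−4)(9−8)(9−6)(9−2) = 5·1·3·7 = 105 ≡ 6, so v_3 = 6^{−1} = 2 (mod 11).
  i = 4 (α = 6): (6−4)(6−8)(6−9)(6−2) = 2·(−2)·(−3)·4 = 48 ≡ 4, so v_4 = 4^{−1} = 3 (mod 11).
  i = 5 (α = 2): (2−4)(2−8)(2−9)(2−6) = (−2)·(−6)·(−7)·(−4) = 336 ≡ 6, so v_5 = 6^{−1} = 2 (mod 11).
  v = [7, 8, 2, 3, 2].
Step 2: syndromes of r = [2, 10, 1, 0, 9] (all sums mod 11).
  S_0 = Σ v_i r_i = 7·2 + 8·10 + 2·1 + 3·0 + 2·9 = 114 ≡ 4.
  S_1 = Σ v_i α_i r_i = 7·4·2 + 8·8·10 + 2·9·1 + 3·6·0 + 2·2·9 = 750 ≡ 2.
  α_i^2 mod 11 = [5, 9, 4, 3, 4].
  S_2 = Σ v_i α_i^2 r_i = 7·5·2 + 8·9·10 + 2·4·1 + 3·3·0 + 2·4·9 = 870 ≡ 1.
  S = (4, 2, 1) ≠ 0, so r is not a codeword (an error is present).
Step 3: locate the error. For a single error e at position i, S_ℓ = v_i·e·α_i^ℓ, so α_err = S_1/S_0.
  S_0^{−1} = 4^{−1} = 3 (mod 11), so α_err = 2·3 = 6 ≡ 6 = α_4. Error position i = 4.
  Consistency check: S_2/S_1 = 1·6 = 6 ≡ 6 = α_err ✓ (single-error assumption holds).
Step 4: error magnitude e = S_0/v_4 = S_0·∏_{j≠4}(α_4 − α_j) = 4·4 = 16 ≡ 5 (mod 11).
Step 5: correct position 4: c_4 = r_4 − e = 0 − 5 ≡ 6 (mod 11). Hence c = [2, 10, 1, 6, 9].
  Check: interpolating c through the α_i gives m(x) = 5 + 2·x (degree < 2) with m(α_i) = c_i for every i, so c is indeed a codeword.


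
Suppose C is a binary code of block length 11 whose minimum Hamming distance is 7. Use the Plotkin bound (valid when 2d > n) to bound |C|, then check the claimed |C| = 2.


Plotkin bound M ≤ 4; given |C| = 2 ≤ bound (satisfied).

Check applicability: 2d = 14, n = 11.
2d − n = 3 > 0, so Plotkin applies.
Compute d/(2d−n) = 7/3 ≈ 2.3333.
⌊d/(2d−n)⌋ = 2.
Plotkin bound: M ≤ 2·2 = 4.
Given |C| = 2, check: satisfied.
This |C| is below the Plotkin bound.


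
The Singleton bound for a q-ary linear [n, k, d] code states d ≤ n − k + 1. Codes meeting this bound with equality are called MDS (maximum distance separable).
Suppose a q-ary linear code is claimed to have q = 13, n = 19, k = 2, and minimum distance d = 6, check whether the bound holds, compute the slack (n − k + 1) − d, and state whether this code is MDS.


Singleton RHS = n − k + 1 = 18, slack = 12, bound satisfied, not MDS.

Singleton bound: d ≤ n − k + 1.
Here n = 19, k = 2, so n − k + 1 = 18.
Given d = 6, check d ≤ 18: YES.
Slack = (n − k + 1) − d = 12.
The code is NOT MDS (slack = 12 > 0).
Description: the claimed parameters are [19, 2, 6]_13; such a code would be non-MDS.


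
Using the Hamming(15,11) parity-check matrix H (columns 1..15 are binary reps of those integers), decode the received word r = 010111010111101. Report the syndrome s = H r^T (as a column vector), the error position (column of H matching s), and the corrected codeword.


s = (0, 0, 1, 0)^T, error position = 2, corrected codeword c = 000111010111101

Compute s = H r^T mod 2 one row at a time:
  s_1 = 1 + 0 + 1 + 1 + 1 + 1 + 0 + 1 = 6 ≡ 0 (mod 2).
  s_2 = 1 + 1 + 1 + 0 + 1 + 1 + 0 + 1 = 6 ≡ 0 (mod 2).
  s_3 = 1 + 0 + 1 + 0 + 1 + 1 + 0 + 1 = 5 ≡ 1 (mod 2).
  s_4 = 0 + 0 + 1 + 0 + 0 + 1 + 1 + 1 = 4 ≡ 0 (mod 2).
s = (0, 0, 1, 0)^T — this equals column 2 of H (binary 0010), so error is at position 2.
Correct: flip bit 2 of r = 010111010111101 to get c = 000111010111101.


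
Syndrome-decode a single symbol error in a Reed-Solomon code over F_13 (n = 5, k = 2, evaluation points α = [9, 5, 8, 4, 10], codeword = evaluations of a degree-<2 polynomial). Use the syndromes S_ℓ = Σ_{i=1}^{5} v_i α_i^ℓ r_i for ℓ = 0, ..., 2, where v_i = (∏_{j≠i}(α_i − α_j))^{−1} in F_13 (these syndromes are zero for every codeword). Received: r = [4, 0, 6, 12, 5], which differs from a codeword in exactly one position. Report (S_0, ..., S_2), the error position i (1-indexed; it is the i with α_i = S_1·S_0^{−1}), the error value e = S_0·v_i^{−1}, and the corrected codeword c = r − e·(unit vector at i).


S = (5, 1, 8), error at position 3, error magnitude e = 3, c = [4, 0, 3, 12, 5].

Step 1: column multipliers v_i = (∏_{j≠i}(α_i − α_j))^{−1} mod 13.
  i = 1 (α = 9): (9−5)(9−8)(9−4)(9−10) = 4·1·5·(−1) = −20 ≡ 6, so v_1 = 6^{−1} = 11 (mod 13).
  i = 2 (α = 5): (5−9)(5−8)(5−4)(5−10) = (−4)·(−3)·1·(−5) = −60 ≡ 5, so v_2 = 5^{−1} = 8 (mod 13).
  i = 3 (α = 8): (8−9)(8−5)(8−4)(8−10) = (−1)·3·4·(−2) = 24 ≡ 11, so v_3 = 11^{−1} = 6 (mod 13).
  i = 4 (α = 4): (4−9)(4−5)(4−8)(4−10) = (−5)·(−1)·(−4)·(−6) = 120 ≡ 3, so v_4 = 3^{−1} = 9 (mod 13).
  i = 5 (α = 10): (10−9)(10−5)(10−8)(10−4) = 1·5·2·6 = 60 ≡ 8, so v_5 = 8^{−1} = 5 (mod 13).
  v = [11, 8, 6, 9, 5].
Step 2: syndromes of r = [4, 0, 6, 12, 5] (all sums mod 13).
  S_0 = Σ v_i r_i = 11·4 + 8·0 + 6·6 + 9·12 + 5·5 = 213 ≡ 5.
  S_1 = Σ v_i α_i r_i = 11·9·4 + 8·5·0 + 6·8·6 + 9·4·12 + 5·10·5 = 1366 ≡ 1.
  α_i^2 mod 13 = [3, 12, 12, 3, 9].
  S_2 = Σ v_i α_i^2 r_i = 11·3·4 + 8·12·0 + 6·12·6 + 9·3·12 + 5·9·5 = 1113 ≡ 8.
  S = (5, 1, 8) ≠ 0, so r is not a codeword (an error is present).
Step 3: locate the error. For a single error e at position i, S_ℓ = v_i·e·α_i^ℓ, so α_err = S_1/S_0.
  S_0^{−1} = 5^{−1} = 8 (mod 13), so α_err = 1·8 = 8 ≡ 8 = α_3. Error position i = 3.
  Consistency check: S_2/S_1 = 8·1 = 8 ≡ 8 = α_err ✓ (single-error assumption holds).
Step 4: error magnitude e = S_0/v_3 = S_0·∏_{j≠3}(α_3 − α_j) = 5·11 = 55 ≡ 3 (mod 13).
Step 5: correct position 3: c_3 = r_3 − e = 6 − 3 ≡ 3 (mod 13). Hence c = [4, 0, 3, 12, 5].
  Check: interpolating c through the α_i gives m(x) = 8 + 1·x (degree < 2) with m(α_i) = c_i for every i, so c is indeed a codeword.


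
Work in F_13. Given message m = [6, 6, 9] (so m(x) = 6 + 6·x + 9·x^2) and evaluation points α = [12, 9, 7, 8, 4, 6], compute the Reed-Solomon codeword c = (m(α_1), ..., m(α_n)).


c = [9, 9, 8, 6, 5, 2]

Message polynomial: m(x) = 6 + 6·x + 9·x^2 (mod 13).
For each evaluation point α_i, compute m(α_i) mod 13:
  α_1 = 12: Horner steps 9 → 10 → 9, so m(12) = 9.
  α_2 = 9: Horner steps 9 → 9 → 9, so m(9) = 9.
  α_3 = 7: Horner steps 9 → 4 → 8, so m(7) = 8.
  α_4 = 8: Horner steps 9 → 0 → 6, so m(8) = 6.
  α_5 = 4: Horner steps 9 → 3 → 5, so m(4) = 5.
  α_6 = 6: Horner steps 9 → 8 → 2, so m(6) = 2.
Codeword c = [9, 9, 8, 6, 5, 2] ∈ F_13^6.


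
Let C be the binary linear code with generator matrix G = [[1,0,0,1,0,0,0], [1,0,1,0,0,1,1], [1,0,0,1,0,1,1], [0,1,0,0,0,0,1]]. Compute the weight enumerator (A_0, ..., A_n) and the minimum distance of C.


Weight distribution: A_0 = 1, A_2 = 6, A_4 = 9. Minimum distance d = 2.

Enumerate all 2^4 = 16 messages m ∈ F_2^4.
For each, compute codeword c = mG in F_2^7, then tally its weight.
  m = 0000 → c = 0000000, weight = 0.
  m = 1000 → c = 1001000, weight = 2.
  m = 0100 → c = 1010011, weight = 4.
  m = 1100 → c = 0011011, weight = 4.
  m = 0010 → c = 1001011, weight = 4.
  m = 1010 → c = 0000011, weight = 2.
  m = 0110 → c = 0011000, weight = 2.
  m = 1110 → c = 1010000, weight = 2.
  m = 0001 → c = 0100001, weight = 2.
  m = 1001 → c = 1101001, weight = 4.
  m = 0101 → c = 1110010, weight = 4.
  m = 1101 → c = 0111010, weight = 4.
  m = 0011 → c = 1101010, weight = 4.
  m = 1011 → c = 0100010, weight = 2.
  m = 0111 → c = 0111001, weight = 4.
  m = 1111 → c = 1110001, weight = 4.
Tally weights:
  weight 0: 1 codewords.
  weight 2: 6 codewords.
  weight 4: 9 codewords.
Minimum distance d = smallest w > 0 with A_w > 0 = 2.
Sanity: Σ A_w = 16 = 2^4 = 16 ✓.


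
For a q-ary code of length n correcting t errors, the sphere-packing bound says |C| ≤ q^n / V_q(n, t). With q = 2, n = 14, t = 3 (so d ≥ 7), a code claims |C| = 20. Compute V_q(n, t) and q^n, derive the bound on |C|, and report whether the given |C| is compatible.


V_q(n, t) = 470, q^n = 16384, Hamming bound = 34, |C| = 20 ≤ bound (satisfied).

Step 1: Compute V_q(n, t) = Σ_{j=0}^3 C(n, j) (q−1)^j.
  j = 0: C(14,0)·(1)^0 = 1·1 = 1.
  j = 1: C(14,1)·(1)^1 = 14·1 = 14.
  j = 2: C(14,2)·(1)^2 = 91·1 = 91.
  j = 3: C(14,3)·(1)^3 = 364·1 = 364.
  V_q(n, t) = 1 + 14 + 91 + 364 = 470.
Step 2: q^n = 2^14 = 16384.
Step 3: Hamming bound ⌊q^n / V_q(n,t)⌋ = ⌊16384/470⌋ = 34.
Step 4: Compare |C| = 20 to 34: satisfied.
The claimed |C| lies below the Hamming bound.


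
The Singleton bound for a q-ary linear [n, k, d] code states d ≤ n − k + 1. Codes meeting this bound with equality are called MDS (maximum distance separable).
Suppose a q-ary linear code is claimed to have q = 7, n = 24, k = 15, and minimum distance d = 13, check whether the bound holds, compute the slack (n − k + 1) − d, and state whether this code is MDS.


Singleton RHS = n − k + 1 = 10, slack = -3, bound violated (no such code; not MDS).

Singleton bound: d ≤ n − k + 1.
Here n = 24, k = 15, so n − k + 1 = 10.
Given d = 13, check d ≤ 10: NO.
Slack = (n − k + 1) − d = -3.
The slack is negative: d = 13 exceeds n − k + 1 = 10 by 3, so the Singleton bound is violated and no linear [24, 15, 13]_7 code can exist. In particular it is not MDS (MDS requires d = n − k + 1 exactly).
Description: the claimed parameters are [24, 15, 13]_7; such a code would be impossible (violates the Singleton bound).


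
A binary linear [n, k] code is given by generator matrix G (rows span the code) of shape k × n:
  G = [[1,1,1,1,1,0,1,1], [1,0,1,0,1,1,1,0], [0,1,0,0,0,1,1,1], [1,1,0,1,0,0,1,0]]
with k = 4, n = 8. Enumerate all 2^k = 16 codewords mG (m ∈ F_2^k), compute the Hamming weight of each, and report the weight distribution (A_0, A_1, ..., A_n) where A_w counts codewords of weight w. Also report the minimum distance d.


Weight distribution: A_0 = 1, A_2 = 2, A_3 = 1, A_4 = 5, A_5 = 6, A_7 = 1. Minimum distance d = 2.

Enumerate all 2^4 = 16 messages m ∈ F_2^4.
For each, compute codeword c = mG in F_2^8, then tally its weight.
  m = 0000 → c = 00000000, weight = 0.
  m = 1000 → c = 11111011, weight = 7.
  m = 0100 → c = 10101110, weight = 5.
  m = 1100 → c = 01010101, weight = 4.
  m = 0010 → c = 01000111, weight = 4.
  m = 1010 → c = 10111100, weight = 5.
  m = 0110 → c = 11101001, weight = 5.
  m = 1110 → c = 00010010, weight = 2.
  m = 0001 → c = 11010010, weight = 4.
  m = 1001 → c = 00101001, weight = 3.
  m = 0101 → c = 01111100, weight = 5.
  m = 1101 → c = 10000111, weight = 4.
  m = 0011 → c = 10010101, weight = 4.
  m = 1011 → c = 01101110, weight = 5.
  m = 0111 → c = 00111011, weight = 5.
  m = 1111 → c = 11000000, weight = 2.
Tally weights:
  weight 0: 1 codewords.
  weight 2: 2 codewords.
  weight 3: 1 codewords.
  weight 4: 5 codewords.
  weight 5: 6 codewords.
  weight 7: 1 codewords.
Minimum distance d = smallest w > 0 with A_w > 0 = 2.
Sanity: Σ A_w = 16 = 2^4 = 16 ✓.


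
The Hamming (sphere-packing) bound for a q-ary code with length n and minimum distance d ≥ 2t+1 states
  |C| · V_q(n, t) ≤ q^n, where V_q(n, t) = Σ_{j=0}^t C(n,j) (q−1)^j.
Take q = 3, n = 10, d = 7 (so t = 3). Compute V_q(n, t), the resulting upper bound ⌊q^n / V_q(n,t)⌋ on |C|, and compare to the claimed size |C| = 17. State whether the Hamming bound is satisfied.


V_q(n, t) = 1161, q^n = 59049, Hamming bound = 50, |C| = 17 ≤ bound (satisfied).

Step 1: Compute V_q(n, t) = Σ_{j=0}^3 C(n, j) (q−1)^j.
  j = 0: C(10,0)·(2)^0 = 1·1 = 1.
  j = 1: C(10,1)·(2)^1 = 10·2 = 20.
  j = 2: C(10,2)·(2)^2 = 45·4 = 180.
  j = 3: C(10,3)·(2)^3 = 120·8 = 960.
  V_q(n, t) = 1 + 20 + 180 + 960 = 1161.
Step 2: q^n = 3^10 = 59049.
Step 3: Hamming bound ⌊q^n / V_q(n,t)⌋ = ⌊59049/1161⌋ = 50.
Step 4: Compare |C| = 17 to 50: satisfied.
The claimed |C| lies below the Hamming bound.


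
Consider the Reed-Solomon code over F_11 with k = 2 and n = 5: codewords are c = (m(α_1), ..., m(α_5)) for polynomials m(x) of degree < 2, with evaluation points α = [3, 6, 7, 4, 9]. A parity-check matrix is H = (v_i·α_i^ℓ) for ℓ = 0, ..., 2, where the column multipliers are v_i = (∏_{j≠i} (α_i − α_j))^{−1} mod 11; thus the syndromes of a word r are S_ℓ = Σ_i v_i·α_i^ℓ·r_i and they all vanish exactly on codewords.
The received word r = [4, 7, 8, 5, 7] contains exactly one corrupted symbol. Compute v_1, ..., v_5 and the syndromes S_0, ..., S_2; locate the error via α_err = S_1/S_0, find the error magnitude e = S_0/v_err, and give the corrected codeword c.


S = (2, 7, 8), error at position 5, error magnitude e = 8, c = [4, 7, 8, 5, 10].

Step 1: column multipliers v_i = (∏_{j≠i}(α_i − α_j))^{−1} mod 11.
  i = 1 (α = 3): (3−6)(3−7)(3−4)(3−9) = (−3)·(−4)·(−1)·(−6) = 72 ≡ 6, so v_1 = 6^{−1} = 2 (mod 11).
  i = 2 (α = 6): (6−3)(6−7)(6−4)(6−9) = 3·(−1)·2·(−3) = 18 ≡ 7, so v_2 = 7^{−1} = 8 (mod 11).
  i = 3 (α = 7): (7−3)(7−6)(7−4)(7−9) = 4·1·3·(−2) = −24 ≡ 9, so v_3 = 9^{−1} = 5 (mod 11).
  i = 4 (α = 4): (4−3)(4−6)(4−7)(4−9) = 1·(−2)·(−3)·(−5) = −30 ≡ 3, so v_4 = 3^{−1} = 4 (mod 11).
  i = 5 (α = 9): (9−3)(9−6)(9−7)(9−4) = 6·3·2·5 = 180 ≡ 4, so v_5 = 4^{−1} = 3 (mod 11).
  v = [2, 8, 5, 4, 3].
Step 2: syndromes of r = [4, 7, 8, 5, 7] (all sums mod 11).
  S_0 = Σ v_i r_i = 2·4 + 8·7 + 5·8 + 4·5 + 3·7 = 145 ≡ 2.
  S_1 = Σ v_i α_i r_i = 2·3·4 + 8·6·7 + 5·7·8 + 4·4·5 + 3·9·7 = 909 ≡ 7.
  α_i^2 mod 11 = [9, 3, 5, 5, 4].
  S_2 = Σ v_i α_i^2 r_i = 2·9·4 + 8·3·7 + 5·5·8 + 4·5·5 + 3·4·7 = 624 ≡ 8.
  S = (2, 7, 8) ≠ 0, so r is not a codeword (an error is present).
Step 3: locate the error. For a single error e at position i, S_ℓ = v_i·e·α_i^ℓ, so α_err = S_1/S_0.
  S_0^{−1} = 2^{−1} = 6 (mod 11), so α_err = 7·6 = 42 ≡ 9 = α_5. Error position i = 5.
  Consistency check: S_2/S_1 = 8·8 = 64 ≡ 9 = α_err ✓ (single-error assumption holds).
Step 4: error magnitude e = S_0/v_5 = S_0·∏_{j≠5}(α_5 − α_j) = 2·4 = 8 ≡ 8 (mod 11).
Step 5: correct position 5: c_5 = r_5 − e = 7 − 8 ≡ 10 (mod 11). Hence c = [4, 7, 8, 5, 10].
  Check: interpolating c through the α_i gives m(x) = 1 + 1·x (degree < 2) with m(α_i) = c_i for every i, so c is indeed a codeword.


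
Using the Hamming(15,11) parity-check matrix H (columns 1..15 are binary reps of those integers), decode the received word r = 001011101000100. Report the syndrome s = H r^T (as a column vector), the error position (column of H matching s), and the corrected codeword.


s = (0, 0, 1, 1)^T, error position = 3, corrected codeword c = 000011101000100

Compute s = H r^T mod 2 one row at a time:
  s_1 = 0 + 1 + 0 + 0 + 0 + 1 + 0 + 0 = 2 ≡ 0 (mod 2).
  s_2 = 0 + 1 + 1 + 1 + 0 + 1 + 0 + 0 = 4 ≡ 0 (mod 2).
  s_3 = 0 + 1 + 1 + 1 + 0 + 0 + 0 + 0 = 3 ≡ 1 (mod 2).
  s_4 = 0 + 1 + 1 + 1 + 1 + 0 + 1 + 0 = 5 ≡ 1 (mod 2).
s = (0, 0, 1, 1)^T — this equals column 3 of H (binary 0011), so error is at position 3.
Correct: flip bit 3 of r = 001011101000100 to get c = 000011101000100.


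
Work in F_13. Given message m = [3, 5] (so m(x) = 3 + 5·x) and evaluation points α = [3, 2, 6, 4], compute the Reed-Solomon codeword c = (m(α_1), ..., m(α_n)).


c = [5, 0, 7, 10]

Message polynomial: m(x) = 3 + 5·x (mod 13).
For each evaluation point α_i, compute m(α_i) mod 13:
  α_1 = 3: Horner steps 5 → 5, so m(3) = 5.
  α_2 = 2: Horner steps 5 → 0, so m(2) = 0.
  α_3 = 6: Horner steps 5 → 7, so m(6) = 7.
  α_4 = 4: Horner steps 5 → 10, so m(4) = 10.
Codeword c = [5, 0, 7, 10] ∈ F_13^4.


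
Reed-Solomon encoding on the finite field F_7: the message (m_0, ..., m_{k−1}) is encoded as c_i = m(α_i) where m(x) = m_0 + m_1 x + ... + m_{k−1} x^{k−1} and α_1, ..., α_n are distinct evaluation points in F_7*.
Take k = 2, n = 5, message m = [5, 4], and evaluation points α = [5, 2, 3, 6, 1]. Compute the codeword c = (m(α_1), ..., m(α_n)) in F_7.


c = [4, 6, 3, 1, 2]

Message polynomial: m(x) = 5 + 4·x (mod 7).
For each evaluation point α_i, compute m(α_i) mod 7:
  α_1 = 5: Horner steps 4 → 4, so m(5) = 4.
  α_2 = 2: Horner steps 4 → 6, so m(2) = 6.
  α_3 = 3: Horner steps 4 → 3, so m(3) = 3.
  α_4 = 6: Horner steps 4 → 1, so m(6) = 1.
  α_5 = 1: Horner steps 4 → 2, so m(1) = 2.
Codeword c = [4, 6, 3, 1, 2] ∈ F_7^5.


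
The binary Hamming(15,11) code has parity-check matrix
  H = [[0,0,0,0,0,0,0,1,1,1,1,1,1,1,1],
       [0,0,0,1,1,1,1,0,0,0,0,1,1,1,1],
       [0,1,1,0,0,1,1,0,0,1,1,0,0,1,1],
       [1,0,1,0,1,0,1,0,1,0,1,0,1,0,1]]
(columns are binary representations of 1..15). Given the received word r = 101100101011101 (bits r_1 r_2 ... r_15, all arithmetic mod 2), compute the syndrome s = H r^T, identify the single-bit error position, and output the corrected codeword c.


s = (1, 1, 0, 1)^T, error position = 13, corrected codeword c = 101100101011001

Compute s = H r^T mod 2 one row at a time:
  s_1 = 0 + 1 + 0 + 1 + 1 + 1 + 0 + 1 = 5 ≡ 1 (mod 2).
  s_2 = 1 + 0 + 0 + 1 + 1 + 1 + 0 + 1 = 5 ≡ 1 (mod 2).
  s_3 = 0 + 1 + 0 + 1 + 0 + 1 + 0 + 1 = 4 ≡ 0 (mod 2).
  s_4 = 1 + 1 + 0 + 1 + 1 + 1 + 1 + 1 = 7 ≡ 1 (mod 2).
s = (1, 1, 0, 1)^T — this equals column 13 of H (binary 1101), so error is at position 13.
Correct: flip bit 13 of r = 101100101011101 to get c = 101100101011001.


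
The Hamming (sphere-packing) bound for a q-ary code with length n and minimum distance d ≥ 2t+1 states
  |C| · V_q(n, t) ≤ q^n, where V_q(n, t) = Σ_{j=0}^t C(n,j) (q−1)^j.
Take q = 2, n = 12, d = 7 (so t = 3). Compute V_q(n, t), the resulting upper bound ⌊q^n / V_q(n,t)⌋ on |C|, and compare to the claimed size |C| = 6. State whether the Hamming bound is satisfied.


V_q(n, t) = 299, q^n = 4096, Hamming bound = 13, |C| = 6 ≤ bound (satisfied).

Step 1: Compute V_q(n, t) = Σ_{j=0}^3 C(n, j) (q−1)^j.
  j = 0: C(12,0)·(1)^0 = 1·1 = 1.
  j = 1: C(12,1)·(1)^1 = 12·1 = 12.
  j = 2: C(12,2)·(1)^2 = 66·1 = 66.
  j = 3: C(12,3)·(1)^3 = 220·1 = 220.
  V_q(n, t) = 1 + 12 + 66 + 220 = 299.
Step 2: q^n = 2^12 = 4096.
Step 3: Hamming bound ⌊q^n / V_q(n,t)⌋ = ⌊4096/299⌋ = 13.
Step 4: Compare |C| = 6 to 13: satisfied.
The claimed |C| lies below the Hamming bound.


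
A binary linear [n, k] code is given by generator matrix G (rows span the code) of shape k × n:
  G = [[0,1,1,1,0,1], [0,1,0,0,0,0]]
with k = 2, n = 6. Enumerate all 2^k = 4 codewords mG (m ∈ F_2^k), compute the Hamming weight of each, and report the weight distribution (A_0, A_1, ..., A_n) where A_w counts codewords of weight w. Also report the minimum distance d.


Weight distribution: A_0 = 1, A_1 = 1, A_3 = 1, A_4 = 1. Minimum distance d = 1.

Enumerate all 2^2 = 4 messages m ∈ F_2^2.
For each, compute codeword c = mG in F_2^6, then tally its weight.
  m = 00 → c = 000000, weight = 0.
  m = 10 → c = 011101, weight = 4.
  m = 01 → c = 010000, weight = 1.
  m = 11 → c = 001101, weight = 3.
Tally weights:
  weight 0: 1 codewords.
  weight 1: 1 codewords.
  weight 3: 1 codewords.
  weight 4: 1 codewords.
Minimum distance d = smallest w > 0 with A_w > 0 = 1.
Sanity: Σ A_w = 4 = 2^2 = 4 ✓.


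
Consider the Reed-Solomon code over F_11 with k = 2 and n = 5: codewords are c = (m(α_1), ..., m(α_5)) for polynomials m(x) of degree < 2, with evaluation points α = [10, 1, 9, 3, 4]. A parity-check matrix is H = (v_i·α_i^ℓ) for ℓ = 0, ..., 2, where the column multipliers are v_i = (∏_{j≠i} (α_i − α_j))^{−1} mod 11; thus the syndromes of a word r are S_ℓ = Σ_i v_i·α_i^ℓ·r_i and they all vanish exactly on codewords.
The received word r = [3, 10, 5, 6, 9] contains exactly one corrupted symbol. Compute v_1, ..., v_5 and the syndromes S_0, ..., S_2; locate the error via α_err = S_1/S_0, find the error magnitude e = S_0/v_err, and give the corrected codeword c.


S = (8, 10, 7), error at position 5, error magnitude e = 5, c = [3, 10, 5, 6, 4].

Step 1: column multipliers v_i = (∏_{j≠i}(α_i − α_j))^{−1} mod 11.
  i = 1 (α = 10): (10−1)(10−9)(10−3)(10−4) = 9·1·7·6 = 378 ≡ 4, so v_1 = 4^{−1} = 3 (mod 11).
  i = 2 (α = 1): (1−10)(1−9)(1−3)(1−4) = (−9)·(−8)·(−2)·(−3) = 432 ≡ 3, so v_2 = 3^{−1} = 4 (mod 11).
  i = 3 (α = 9): (9−10)(9−1)(9−3)(9−4) = (−1)·8·6·5 = −240 ≡ 2, so v_3 = 2^{−1} = 6 (mod 11).
  i = 4 (α = 3): (3−10)(3−1)(3−9)(3−4) = (−7)·2·(−6)·(−1) = −84 ≡ 4, so v_4 = 4^{−1} = 3 (mod 11).
  i = 5 (α = 4): (4−10)(4−1)(4−9)(4−3) = (−6)·3·(−5)·1 = 90 ≡ 2, so v_5 = 2^{−1} = 6 (mod 11).
  v = [3, 4, 6, 3, 6].
Step 2: syndromes of r = [3, 10, 5, 6, 9] (all sums mod 11).
  S_0 = Σ v_i r_i = 3·3 + 4·10 + 6·5 + 3·6 + 6·9 = 151 ≡ 8.
  S_1 = Σ v_i α_i r_i = 3·10·3 + 4·1·10 + 6·9·5 + 3·3·6 + 6·4·9 = 670 ≡ 10.
  α_i^2 mod 11 = [1, 1, 4, 9, 5].
  S_2 = Σ v_i α_i^2 r_i = 3·1·3 + 4·1·10 + 6·4·5 + 3·9·6 + 6·5·9 = 601 ≡ 7.
  S = (8, 10, 7) ≠ 0, so r is not a codeword (an error is present).
Step 3: locate the error. For a single error e at position i, S_ℓ = v_i·e·α_i^ℓ, so α_err = S_1/S_0.
  S_0^{−1} = 8^{−1} = 7 (mod 11), so α_err = 10·7 = 70 ≡ 4 = α_5. Error position i = 5.
  Consistency check: S_2/S_1 = 7·10 = 70 ≡ 4 = α_err ✓ (single-error assumption holds).
Step 4: error magnitude e = S_0/v_5 = S_0·∏_{j≠5}(α_5 − α_j) = 8·2 = 16 ≡ 5 (mod 11).
Step 5: correct position 5: c_5 = r_5 − e = 9 − 5 ≡ 4 (mod 11). Hence c = [3, 10, 5, 6, 4].
  Check: interpolating c through the α_i gives m(x) = 1 + 9·x (degree < 2) with m(α_i) = c_i for every i, so c is indeed a codeword.
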